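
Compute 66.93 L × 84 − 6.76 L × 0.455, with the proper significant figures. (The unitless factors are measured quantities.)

5.6 × 10³ L

66.93 × 84 = 5622.12 → 5.6 × 10³ L (2 s.f., last digit at the 10^2 place).
6.76 × 0.455 = 3.0758 → 3.08 L (3 s.f., last digit at the 10^-2 place).
Difference: 5619.0442 L; keep the coarser place, 10^2.
Result: 5.6 × 10³ L.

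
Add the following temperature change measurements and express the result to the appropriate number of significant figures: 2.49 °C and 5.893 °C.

8.38 °C

2.49 °C + 5.893 °C = 8.383 °C.
Addition/subtraction keeps the fewest decimal places: 2.49 → 2 decimal places, 5.893 → 3 decimal places; limit is 2.
Rounded to 2 decimal places: 8.38 °C.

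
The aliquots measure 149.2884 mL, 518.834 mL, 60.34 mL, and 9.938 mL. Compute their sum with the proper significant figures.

738.40 mL

149.2884 mL + 518.834 mL + 60.34 mL + 9.938 mL = 738.4004 mL.
Addition/subtraction keeps the fewest decimal places: 149.2884 → 4 decimal places, 518.834 → 3 decimal places, 60.34 → 2 decimal places, 9.938 → 3 decimal places; limit is 2.
Rounded to 2 decimal places: 738.40 mL.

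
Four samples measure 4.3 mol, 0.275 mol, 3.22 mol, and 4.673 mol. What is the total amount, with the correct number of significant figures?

12.5 mol

4.3 mol + 0.275 mol + 3.22 mol + 4.673 mol = 12.468 mol.
Addition/subtraction keeps the fewest decimal places: 4.3 → 1 decimal place, 0.275 → 3 decimal places, 3.22 → 2 decimal places, 4.673 → 3 decimal places; limit is 1.
Rounded to 1 decimal place: 12.5 mol.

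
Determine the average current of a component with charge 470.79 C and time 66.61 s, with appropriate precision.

7.068 A

average current = 470.79 C ÷ 66.61 s = 7.06785767903… A.
470.79 has 5 significant figures; 66.61 has 4.
Division/multiplication keeps the fewest: 4 significant figures.
Rounded: 7.068 A.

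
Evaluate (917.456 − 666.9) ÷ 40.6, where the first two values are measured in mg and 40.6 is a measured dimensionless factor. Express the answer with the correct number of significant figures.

917.456 mg − 666.9 mg = 250.556 mg; the difference is limited to 1 decimal place (4 s.f.).
Carrying full precision, 250.556 ÷ 40.6 = 6.17133004926… mg; 40.6 has 3 s.f., so the result keeps min(4, 3) = 3 s.f.
Rounded to 3 significant figures: 6.17 mg.

6.17 mg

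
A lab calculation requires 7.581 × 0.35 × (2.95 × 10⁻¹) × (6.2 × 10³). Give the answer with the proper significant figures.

7.581 × 0.35 × (2.95 × 10⁻¹) × (6.2 × 10³) = 4852.97715
Multiplication/division keeps the fewest significant figures: 7.581 → 4 s.f., 0.35 → 2 s.f., 2.95 × 10⁻¹ → 3 s.f., 6.2 × 10³ → 2 s.f.; limit is 2.
Rounded to 2 significant figures: 4.9 × 10³.

4.9 × 10³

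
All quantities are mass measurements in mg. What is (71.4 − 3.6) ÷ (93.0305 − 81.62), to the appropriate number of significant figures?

71.4 − 3.6 = 67.8, limited to 1 d.p. → 3 s.f.; 93.0305 − 81.62 = 11.4105, limited to 2 d.p. → 4 s.f.
Carrying full precision, 67.8 ÷ 11.4105 = 5.94189562245…; keep min(3, 4) = 3 s.f.
Rounded to 3 significant figures: 5.94.

5.94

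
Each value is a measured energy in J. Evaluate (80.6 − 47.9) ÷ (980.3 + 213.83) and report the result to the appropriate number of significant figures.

0.0274

80.6 − 47.9 = 32.7, limited to 1 d.p. → 3 s.f.; 980.3 + 213.83 = 1194.13, limited to 1 d.p. → 5 s.f.
Carrying full precision, 32.7 ÷ 1194.13 = 0.0273839531709…; keep min(3, 5) = 3 s.f.
Rounded to 3 significant figures: 0.0274.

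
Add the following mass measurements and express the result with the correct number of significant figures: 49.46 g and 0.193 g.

49.46 g + 0.193 g = 49.653 g.
Addition/subtraction keeps the fewest decimal places: 49.46 → 2 decimal places, 0.193 → 3 decimal places; limit is 2.
Rounded to 2 decimal places: 49.65 g.

49.65 g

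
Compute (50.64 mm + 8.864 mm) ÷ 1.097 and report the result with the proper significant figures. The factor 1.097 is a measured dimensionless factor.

50.64 mm + 8.864 mm = 59.504 mm; the sum is limited to 2 decimal places (4 s.f.).
Carrying full precision, 59.504 ÷ 1.097 = 54.2424794895… mm; 1.097 has 4 s.f., so the result keeps min(4, 4) = 4 s.f.
Rounded to 4 significant figures: 54.24 mm.

54.24 mm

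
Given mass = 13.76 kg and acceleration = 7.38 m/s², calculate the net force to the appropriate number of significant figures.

102 N

net force = 13.76 kg × 7.38 m/s² = 101.5488 N.
13.76 has 4 significant figures; 7.38 has 3.
Division/multiplication keeps the fewest: 3 significant figures.
Rounded: 102 N.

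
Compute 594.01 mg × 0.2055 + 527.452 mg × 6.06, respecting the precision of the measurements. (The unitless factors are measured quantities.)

594.01 × 0.2055 = 122.069055 → 122.1 mg (4 s.f., last digit at the 10^-1 place).
527.452 × 6.06 = 3196.35912 → 3.20 × 10³ mg (3 s.f., last digit at the 10^1 place).
Sum: 3318.428175 mg; keep the coarser place, 10^1.
Result: 3.32 × 10³ mg.

3.32 × 10³ mg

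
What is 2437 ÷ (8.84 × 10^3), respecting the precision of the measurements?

2437 ÷ (8.84 × 10^3) = 0.275678733032…
Multiplication/division keeps the fewest significant figures: 2437 → 4 s.f., 8.84 × 10^3 → 3 s.f.; limit is 3.
Rounded to 3 significant figures: 0.276.

0.276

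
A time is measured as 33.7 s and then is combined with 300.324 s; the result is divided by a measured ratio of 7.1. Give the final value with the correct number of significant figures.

47 s

33.7 s + 300.324 s = 334.024 s; the sum is limited to 1 decimal place (4 s.f.).
Carrying full precision, 334.024 ÷ 7.1 = 47.0456338028… s; 7.1 has 2 s.f., so the result keeps min(4, 2) = 2 s.f.
Rounded to 2 significant figures: 47 s.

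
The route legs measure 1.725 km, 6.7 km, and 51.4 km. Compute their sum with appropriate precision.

1.725 km + 6.7 km + 51.4 km = 59.825 km.
Addition/subtraction keeps the fewest decimal places: 1.725 → 3 decimal places, 6.7 → 1 decimal place, 51.4 → 1 decimal place; limit is 1.
Rounded to 1 decimal place: 59.8 km.

59.8 km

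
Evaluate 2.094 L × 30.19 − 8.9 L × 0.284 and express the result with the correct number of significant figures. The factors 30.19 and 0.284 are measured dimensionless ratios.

60.7 L

2.094 × 30.19 = 63.21786 → 63.22 L (4 s.f., last digit at the 10^-2 place).
8.9 × 0.284 = 2.5276 → 2.5 L (2 s.f., last digit at the 10^-1 place).
Difference: 60.69026 L; keep the coarser place, 10^-1.
Result: 60.7 L.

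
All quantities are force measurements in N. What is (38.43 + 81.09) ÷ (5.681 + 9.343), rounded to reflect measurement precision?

7.9553

38.43 + 81.09 = 119.52, limited to 2 d.p. → 5 s.f.; 5.681 + 9.343 = 15.024, limited to 3 d.p. → 5 s.f.
Carrying full precision, 119.52 ÷ 15.024 = 7.9552715655…; keep min(5, 5) = 5 s.f.
Rounded to 5 significant figures: 7.9553.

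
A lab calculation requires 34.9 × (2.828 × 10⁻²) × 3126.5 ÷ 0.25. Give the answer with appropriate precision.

1.2 × 10⁴

34.9 × (2.828 × 10⁻²) × 3126.5 ÷ 0.25 = 12343.071832
Multiplication/division keeps the fewest significant figures: 34.9 → 3 s.f., 2.828 × 10⁻² → 4 s.f., 3126.5 → 5 s.f., 0.25 → 2 s.f.; limit is 2.
Rounded to 2 significant figures: 1.2 × 10⁴.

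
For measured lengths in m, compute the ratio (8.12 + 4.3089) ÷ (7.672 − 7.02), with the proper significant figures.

8.12 + 4.3089 = 12.4289, limited to 2 d.p. → 4 s.f.; 7.672 − 7.02 = 0.652, limited to 2 d.p. → 2 s.f.
Carrying full precision, 12.4289 ÷ 0.652 = 19.0627300613…; keep min(4, 2) = 2 s.f.
Rounded to 2 significant figures: 19.

19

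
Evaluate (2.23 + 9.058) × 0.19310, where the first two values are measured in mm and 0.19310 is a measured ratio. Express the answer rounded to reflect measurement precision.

2.23 mm + 9.058 mm = 11.288 mm; the sum is limited to 2 decimal places (4 s.f.).
Carrying full precision, 11.288 × 0.19310 = 2.1797128 mm; 0.19310 has 5 s.f., so the result keeps min(4, 5) = 4 s.f.
Rounded to 4 significant figures: 2.180 mm.

2.180 mm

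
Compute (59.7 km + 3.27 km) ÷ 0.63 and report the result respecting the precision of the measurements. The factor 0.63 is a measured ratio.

1.0 × 10² km

59.7 km + 3.27 km = 62.97 km; the sum is limited to 1 decimal place (3 s.f.).
Carrying full precision, 62.97 ÷ 0.63 = 99.9523809524… km; 0.63 has 2 s.f., so the result keeps min(3, 2) = 2 s.f.
Rounded to 2 significant figures: 1.0 × 10² km.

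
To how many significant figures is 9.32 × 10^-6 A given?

9.32 × 10^-6: in scientific notation every digit of the coefficient is significant.

3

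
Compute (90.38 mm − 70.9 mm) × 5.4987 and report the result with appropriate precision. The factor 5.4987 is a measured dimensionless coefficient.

90.38 mm − 70.9 mm = 19.48 mm; the difference is limited to 1 decimal place (3 s.f.).
Carrying full precision, 19.48 × 5.4987 = 107.114676 mm; 5.4987 has 5 s.f., so the result keeps min(3, 5) = 3 s.f.
Rounded to 3 significant figures: 107 mm.

107 mm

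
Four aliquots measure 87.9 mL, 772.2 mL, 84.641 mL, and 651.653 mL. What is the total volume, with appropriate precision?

87.9 mL + 772.2 mL + 84.641 mL + 651.653 mL = 1596.394 mL.
Addition/subtraction keeps the fewest decimal places: 87.9 → 1 decimal place, 772.2 → 1 decimal place, 84.641 → 3 decimal places, 651.653 → 3 decimal places; limit is 1.
Rounded to 1 decimal place: 1596.4 mL.

1596.4 mL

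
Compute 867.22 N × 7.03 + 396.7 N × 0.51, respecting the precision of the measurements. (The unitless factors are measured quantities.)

6.30 × 10^3 N

867.22 × 7.03 = 6096.5566 → 6.10 × 10^3 N (3 s.f., last digit at the 10^1 place).
396.7 × 0.51 = 202.317 → 2.0 × 10^2 N (2 s.f., last digit at the 10^1 place).
Sum: 6298.8736 N; keep the coarser place, 10^1.
Result: 6.30 × 10^3 N.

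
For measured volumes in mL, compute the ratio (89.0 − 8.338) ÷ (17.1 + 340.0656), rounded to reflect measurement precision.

0.226

89.0 − 8.338 = 80.662, limited to 1 d.p. → 3 s.f.; 17.1 + 340.0656 = 357.1656, limited to 1 d.p. → 4 s.f.
Carrying full precision, 80.662 ÷ 357.1656 = 0.225839218559…; keep min(3, 4) = 3 s.f.
Rounded to 3 significant figures: 0.226.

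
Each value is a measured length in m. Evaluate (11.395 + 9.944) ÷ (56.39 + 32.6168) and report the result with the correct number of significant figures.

0.2397

11.395 + 9.944 = 21.339, limited to 3 d.p. → 5 s.f.; 56.39 + 32.6168 = 89.0068, limited to 2 d.p. → 4 s.f.
Carrying full precision, 21.339 ÷ 89.0068 = 0.239745727293…; keep min(5, 4) = 4 s.f.
Rounded to 4 significant figures: 0.2397.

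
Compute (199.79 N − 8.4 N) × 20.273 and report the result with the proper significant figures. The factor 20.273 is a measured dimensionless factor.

3880. N

199.79 N − 8.4 N = 191.39 N; the difference is limited to 1 decimal place (4 s.f.).
Carrying full precision, 191.39 × 20.273 = 3880.04947 N; 20.273 has 5 s.f., so the result keeps min(4, 5) = 4 s.f.
Rounded to 4 significant figures: 3880. N.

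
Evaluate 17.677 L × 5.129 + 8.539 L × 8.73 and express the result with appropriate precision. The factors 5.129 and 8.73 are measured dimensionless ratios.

17.677 × 5.129 = 90.665333 → 90.67 L (4 s.f., last digit at the 10^-2 place).
8.539 × 8.73 = 74.54547 → 74.5 L (3 s.f., last digit at the 10^-1 place).
Sum: 165.210803 L; keep the coarser place, 10^-1.
Result: 165.2 L.

165.2 L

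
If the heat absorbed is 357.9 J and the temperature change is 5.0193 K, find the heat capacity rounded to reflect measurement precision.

71.30 J/K

heat capacity = 357.9 J ÷ 5.0193 K = 71.3047636125… J/K.
357.9 has 4 significant figures; 5.0193 has 5.
Division/multiplication keeps the fewest: 4 significant figures.
Rounded: 71.30 J/K.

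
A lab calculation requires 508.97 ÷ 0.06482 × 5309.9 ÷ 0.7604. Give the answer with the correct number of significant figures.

5.483 × 10⁷

508.97 ÷ 0.06482 × 5309.9 ÷ 0.7604 = 54831154.7123…
Multiplication/division keeps the fewest significant figures: 508.97 → 5 s.f., 0.06482 → 4 s.f., 5309.9 → 5 s.f., 0.7604 → 4 s.f.; limit is 4.
Rounded to 4 significant figures: 5.483 × 10⁷.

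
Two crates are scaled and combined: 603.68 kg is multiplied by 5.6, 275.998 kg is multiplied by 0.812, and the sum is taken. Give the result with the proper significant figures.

603.68 × 5.6 = 3380.608 → 3.4 × 10³ kg (2 s.f., last digit at the 10^2 place).
275.998 × 0.812 = 224.110376 → 224 kg (3 s.f., last digit at the 10^0 place).
Sum: 3604.718376 kg; keep the coarser place, 10^2.
Result: 3.6 × 10³ kg.

3.6 × 10³ kg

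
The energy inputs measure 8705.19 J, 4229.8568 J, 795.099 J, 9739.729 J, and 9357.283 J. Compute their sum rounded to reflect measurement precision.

8705.19 J + 4229.8568 J + 795.099 J + 9739.729 J + 9357.283 J = 32827.1578 J.
Addition/subtraction keeps the fewest decimal places: 8705.19 → 2 decimal places, 4229.8568 → 4 decimal places, 795.099 → 3 decimal places, 9739.729 → 3 decimal places, 9357.283 → 3 decimal places; limit is 2.
Rounded to 2 decimal places: 32827.16 J.

32827.16 J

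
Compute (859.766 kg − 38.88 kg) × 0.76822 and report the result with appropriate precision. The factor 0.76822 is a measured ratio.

859.766 kg − 38.88 kg = 820.886 kg; the difference is limited to 2 decimal places (5 s.f.).
Carrying full precision, 820.886 × 0.76822 = 630.62104292 kg; 0.76822 has 5 s.f., so the result keeps min(5, 5) = 5 s.f.
Rounded to 5 significant figures: 630.62 kg.

630.62 kg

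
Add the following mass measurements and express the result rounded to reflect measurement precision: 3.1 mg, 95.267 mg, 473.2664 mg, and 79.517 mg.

3.1 mg + 95.267 mg + 473.2664 mg + 79.517 mg = 651.1504 mg.
Addition/subtraction keeps the fewest decimal places: 3.1 → 1 decimal place, 95.267 → 3 decimal places, 473.2664 → 4 decimal places, 79.517 → 3 decimal places; limit is 1.
Rounded to 1 decimal place: 6.512 × 10² mg.

6.512 × 10² mg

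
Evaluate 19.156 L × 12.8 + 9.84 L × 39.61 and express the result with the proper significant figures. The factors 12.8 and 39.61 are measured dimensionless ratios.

19.156 × 12.8 = 245.1968 → 245 L (3 s.f., last digit at the 10^0 place).
9.84 × 39.61 = 389.7624 → 3.90 × 10^2 L (3 s.f., last digit at the 10^0 place).
Sum: 634.9592 L; keep the coarser place, 10^0.
Result: 635 L.

635 L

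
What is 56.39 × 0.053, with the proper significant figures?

56.39 × 0.053 = 2.98867
Multiplication/division keeps the fewest significant figures: 56.39 → 4 s.f., 0.053 → 2 s.f.; limit is 2.
Rounded to 2 significant figures: 3.0.

3.0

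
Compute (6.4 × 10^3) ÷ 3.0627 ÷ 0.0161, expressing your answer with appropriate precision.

1.3 × 10^5

(6.4 × 10^3) ÷ 3.0627 ÷ 0.0161 = 129792.512473…
Multiplication/division keeps the fewest significant figures: 6.4 × 10^3 → 2 s.f., 3.0627 → 5 s.f., 0.0161 → 3 s.f.; limit is 2.
Rounded to 2 significant figures: 1.3 × 10^5.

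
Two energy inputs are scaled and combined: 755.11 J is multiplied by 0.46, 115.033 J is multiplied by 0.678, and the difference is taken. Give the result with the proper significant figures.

2.7 × 10^2 J

755.11 × 0.46 = 347.3506 → 3.5 × 10^2 J (2 s.f., last digit at the 10^1 place).
115.033 × 0.678 = 77.992374 → 78.0 J (3 s.f., last digit at the 10^-1 place).
Difference: 269.358226 J; keep the coarser place, 10^1.
Result: 2.7 × 10^2 J.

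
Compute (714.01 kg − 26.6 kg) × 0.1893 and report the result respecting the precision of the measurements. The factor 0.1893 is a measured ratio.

130.1 kg

714.01 kg − 26.6 kg = 687.41 kg; the difference is limited to 1 decimal place (4 s.f.).
Carrying full precision, 687.41 × 0.1893 = 130.126713 kg; 0.1893 has 4 s.f., so the result keeps min(4, 4) = 4 s.f.
Rounded to 4 significant figures: 130.1 kg.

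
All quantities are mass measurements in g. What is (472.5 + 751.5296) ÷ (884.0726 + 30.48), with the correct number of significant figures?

1.3384

472.5 + 751.5296 = 1224.0296, limited to 1 d.p. → 5 s.f.; 884.0726 + 30.48 = 914.5526, limited to 2 d.p. → 5 s.f.
Carrying full precision, 1224.0296 ÷ 914.5526 = 1.3383916901…; keep min(5, 5) = 5 s.f.
Rounded to 5 significant figures: 1.3384.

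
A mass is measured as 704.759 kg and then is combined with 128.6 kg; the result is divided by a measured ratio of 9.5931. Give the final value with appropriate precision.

86.87 kg

704.759 kg + 128.6 kg = 833.359 kg; the sum is limited to 1 decimal place (4 s.f.).
Carrying full precision, 833.359 ÷ 9.5931 = 86.8706674589… kg; 9.5931 has 5 s.f., so the result keeps min(4, 5) = 4 s.f.
Rounded to 4 significant figures: 86.87 kg.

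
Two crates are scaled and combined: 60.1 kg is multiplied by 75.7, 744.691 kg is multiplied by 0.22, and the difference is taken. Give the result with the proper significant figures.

60.1 × 75.7 = 4549.57 → 4.55 × 10^3 kg (3 s.f., last digit at the 10^1 place).
744.691 × 0.22 = 163.83202 → 1.6 × 10^2 kg (2 s.f., last digit at the 10^1 place).
Difference: 4385.73798 kg; keep the coarser place, 10^1.
Result: 4.39 × 10^3 kg.

4.39 × 10^3 kg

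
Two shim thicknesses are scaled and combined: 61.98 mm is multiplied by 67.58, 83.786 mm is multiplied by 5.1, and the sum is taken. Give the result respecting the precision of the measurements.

4.62 × 10³ mm

61.98 × 67.58 = 4188.6084 → 4189 mm (4 s.f., last digit at the 10^0 place).
83.786 × 5.1 = 427.3086 → 4.3 × 10² mm (2 s.f., last digit at the 10^1 place).
Sum: 4615.917 mm; keep the coarser place, 10^1.
Result: 4.62 × 10³ mm.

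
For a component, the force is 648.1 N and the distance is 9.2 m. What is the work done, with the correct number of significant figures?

6.0 × 10^3 J

work done = 648.1 N × 9.2 m = 5962.52 J.
648.1 has 4 significant figures; 9.2 has 2.
Division/multiplication keeps the fewest: 2 significant figures.
Rounded: 6.0 × 10^3 J.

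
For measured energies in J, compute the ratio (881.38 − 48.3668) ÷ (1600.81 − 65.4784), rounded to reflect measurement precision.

881.38 − 48.3668 = 833.0132, limited to 2 d.p. → 5 s.f.; 1600.81 − 65.4784 = 1535.3316, limited to 2 d.p. → 6 s.f.
Carrying full precision, 833.0132 ÷ 1535.3316 = 0.542562401503…; keep min(5, 6) = 5 s.f.
Rounded to 5 significant figures: 0.54256.

0.54256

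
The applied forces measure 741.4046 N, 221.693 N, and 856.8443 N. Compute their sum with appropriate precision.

741.4046 N + 221.693 N + 856.8443 N = 1819.9419 N.
Addition/subtraction keeps the fewest decimal places: 741.4046 → 4 decimal places, 221.693 → 3 decimal places, 856.8443 → 4 decimal places; limit is 3.
Rounded to 3 decimal places: 1819.942 N.

1819.942 N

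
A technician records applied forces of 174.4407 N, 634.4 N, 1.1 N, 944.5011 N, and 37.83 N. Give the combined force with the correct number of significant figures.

1792.3 N

174.4407 N + 634.4 N + 1.1 N + 944.5011 N + 37.83 N = 1792.2718 N.
Addition/subtraction keeps the fewest decimal places: 174.4407 → 4 decimal places, 634.4 → 1 decimal place, 1.1 → 1 decimal place, 944.5011 → 4 decimal places, 37.83 → 2 decimal places; limit is 1.
Rounded to 1 decimal place: 1792.3 N.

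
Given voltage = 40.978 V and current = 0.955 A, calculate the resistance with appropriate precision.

42.9 Ω

resistance = 40.978 V ÷ 0.955 A = 42.9089005236… Ω.
40.978 has 5 significant figures; 0.955 has 3.
Division/multiplication keeps the fewest: 3 significant figures.
Rounded: 42.9 Ω.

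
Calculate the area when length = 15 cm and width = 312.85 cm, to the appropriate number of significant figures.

4.7 × 10^3 cm²

area = 15 cm × 312.85 cm = 4692.75 cm².
15 has 2 significant figures; 312.85 has 5.
Division/multiplication keeps the fewest: 2 significant figures.
Rounded: 4.7 × 10^3 cm².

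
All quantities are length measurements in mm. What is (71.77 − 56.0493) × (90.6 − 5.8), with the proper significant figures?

71.77 − 56.0493 = 15.7207, limited to 2 d.p. → 4 s.f.; 90.6 − 5.8 = 84.8, limited to 1 d.p. → 3 s.f.
Carrying full precision, 15.7207 × 84.8 = 1333.11536; keep min(4, 3) = 3 s.f.
Rounded to 3 significant figures: 1.33 × 10³ mm².

1.33 × 10³ mm²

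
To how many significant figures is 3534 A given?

3534: every digit is nonzero and significant.

4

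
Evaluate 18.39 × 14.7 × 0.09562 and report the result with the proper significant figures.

18.39 × 14.7 × 0.09562 = 25.84924146
Multiplication/division keeps the fewest significant figures: 18.39 → 4 s.f., 14.7 → 3 s.f., 0.09562 → 4 s.f.; limit is 3.
Rounded to 3 significant figures: 25.8.

25.8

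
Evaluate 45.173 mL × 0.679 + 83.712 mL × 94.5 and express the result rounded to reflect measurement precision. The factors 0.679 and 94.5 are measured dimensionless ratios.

7.94 × 10^3 mL

45.173 × 0.679 = 30.672467 → 30.7 mL (3 s.f., last digit at the 10^-1 place).
83.712 × 94.5 = 7910.784 → 7.91 × 10^3 mL (3 s.f., last digit at the 10^1 place).
Sum: 7941.456467 mL; keep the coarser place, 10^1.
Result: 7.94 × 10^3 mL.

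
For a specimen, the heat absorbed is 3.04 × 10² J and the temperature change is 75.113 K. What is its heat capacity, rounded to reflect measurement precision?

heat capacity = 3.04 × 10² J ÷ 75.113 K = 4.04723549852… J/K.
3.04 × 10² has 3 significant figures; 75.113 has 5.
Division/multiplication keeps the fewest: 3 significant figures.
Rounded: 4.05 J/K.

4.05 J/K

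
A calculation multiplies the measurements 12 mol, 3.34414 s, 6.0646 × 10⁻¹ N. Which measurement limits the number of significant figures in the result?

12 mol → 2 s.f.; 3.34414 s → 6 s.f.; 6.0646 × 10⁻¹ N → 5 s.f.
The fewest is 2 significant figures, from 12 mol.

12 mol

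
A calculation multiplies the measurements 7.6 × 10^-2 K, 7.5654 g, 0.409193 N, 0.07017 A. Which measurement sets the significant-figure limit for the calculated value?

7.6 × 10^-2 K → 2 s.f.; 7.5654 g → 5 s.f.; 0.409193 N → 6 s.f.; 0.07017 A → 4 s.f.
The fewest is 2 significant figures, from 7.6 × 10^-2 K.

7.6 × 10^-2 K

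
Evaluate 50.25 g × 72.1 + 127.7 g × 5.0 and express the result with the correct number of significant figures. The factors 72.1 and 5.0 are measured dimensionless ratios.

50.25 × 72.1 = 3623.025 → 3.62 × 10³ g (3 s.f., last digit at the 10^1 place).
127.7 × 5.0 = 638.5 → 6.4 × 10² g (2 s.f., last digit at the 10^1 place).
Sum: 4261.525 g; keep the coarser place, 10^1.
Result: 4.26 × 10³ g.

4.26 × 10³ g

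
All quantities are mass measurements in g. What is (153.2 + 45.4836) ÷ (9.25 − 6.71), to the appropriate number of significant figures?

78.2

153.2 + 45.4836 = 198.6836, limited to 1 d.p. → 4 s.f.; 9.25 − 6.71 = 2.54, limited to 2 d.p. → 3 s.f.
Carrying full precision, 198.6836 ÷ 2.54 = 78.2218897638…; keep min(4, 3) = 3 s.f.
Rounded to 3 significant figures: 78.2.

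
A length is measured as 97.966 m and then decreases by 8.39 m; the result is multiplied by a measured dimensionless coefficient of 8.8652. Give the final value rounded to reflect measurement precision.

794.1 m

97.966 m − 8.39 m = 89.576 m; the difference is limited to 2 decimal places (4 s.f.).
Carrying full precision, 89.576 × 8.8652 = 794.1091552 m; 8.8652 has 5 s.f., so the result keeps min(4, 5) = 4 s.f.
Rounded to 4 significant figures: 794.1 m.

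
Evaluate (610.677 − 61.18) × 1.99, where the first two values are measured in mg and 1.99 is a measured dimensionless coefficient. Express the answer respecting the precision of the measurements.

1.09 × 10³ mg

610.677 mg − 61.18 mg = 549.497 mg; the difference is limited to 2 decimal places (5 s.f.).
Carrying full precision, 549.497 × 1.99 = 1093.49903 mg; 1.99 has 3 s.f., so the result keeps min(5, 3) = 3 s.f.
Rounded to 3 significant figures: 1.09 × 10³ mg.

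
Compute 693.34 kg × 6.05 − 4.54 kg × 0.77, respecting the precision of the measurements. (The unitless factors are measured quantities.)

4.19 × 10^3 kg

693.34 × 6.05 = 4194.707 → 4.19 × 10^3 kg (3 s.f., last digit at the 10^1 place).
4.54 × 0.77 = 3.4958 → 3.5 kg (2 s.f., last digit at the 10^-1 place).
Difference: 4191.2112 kg; keep the coarser place, 10^1.
Result: 4.19 × 10^3 kg.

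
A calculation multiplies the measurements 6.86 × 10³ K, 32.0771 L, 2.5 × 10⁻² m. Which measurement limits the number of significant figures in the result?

6.86 × 10³ K → 3 s.f.; 32.0771 L → 6 s.f.; 2.5 × 10⁻² m → 2 s.f.
The fewest is 2 significant figures, from 2.5 × 10⁻² m.

2.5 × 10⁻² m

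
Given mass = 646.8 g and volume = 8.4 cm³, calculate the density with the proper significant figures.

77 g/cm³

density = 646.8 g ÷ 8.4 cm³ = 77 g/cm³.
646.8 has 4 significant figures; 8.4 has 2.
Division/multiplication keeps the fewest: 2 significant figures.
Rounded: 77 g/cm³.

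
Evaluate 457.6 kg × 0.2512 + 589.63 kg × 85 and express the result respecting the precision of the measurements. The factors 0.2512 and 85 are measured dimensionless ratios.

5.0 × 10⁴ kg

457.6 × 0.2512 = 114.94912 → 114.9 kg (4 s.f., last digit at the 10^-1 place).
589.63 × 85 = 50118.55 → 5.0 × 10⁴ kg (2 s.f., last digit at the 10^3 place).
Sum: 50233.49912 kg; keep the coarser place, 10^3.
Result: 5.0 × 10⁴ kg.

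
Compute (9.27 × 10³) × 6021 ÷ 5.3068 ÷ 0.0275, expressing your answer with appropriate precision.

3.82 × 10⁸

(9.27 × 10³) × 6021 ÷ 5.3068 ÷ 0.0275 = 382457293.216…
Multiplication/division keeps the fewest significant figures: 9.27 × 10³ → 3 s.f., 6021 → 4 s.f., 5.3068 → 5 s.f., 0.0275 → 3 s.f.; limit is 3.
Rounded to 3 significant figures: 3.82 × 10⁸.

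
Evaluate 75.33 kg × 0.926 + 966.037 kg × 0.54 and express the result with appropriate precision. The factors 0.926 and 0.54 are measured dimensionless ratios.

75.33 × 0.926 = 69.75558 → 69.8 kg (3 s.f., last digit at the 10^-1 place).
966.037 × 0.54 = 521.65998 → 5.2 × 10^2 kg (2 s.f., last digit at the 10^1 place).
Sum: 591.41556 kg; keep the coarser place, 10^1.
Result: 5.9 × 10^2 kg.

5.9 × 10^2 kg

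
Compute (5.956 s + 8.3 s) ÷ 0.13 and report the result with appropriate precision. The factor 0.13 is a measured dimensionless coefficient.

1.1 × 10² s

5.956 s + 8.3 s = 14.256 s; the sum is limited to 1 decimal place (3 s.f.).
Carrying full precision, 14.256 ÷ 0.13 = 109.661538462… s; 0.13 has 2 s.f., so the result keeps min(3, 2) = 2 s.f.
Rounded to 2 significant figures: 1.1 × 10² s.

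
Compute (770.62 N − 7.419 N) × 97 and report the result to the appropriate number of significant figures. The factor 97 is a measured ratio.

770.62 N − 7.419 N = 763.201 N; the difference is limited to 2 decimal places (5 s.f.).
Carrying full precision, 763.201 × 97 = 74030.497 N; 97 has 2 s.f., so the result keeps min(5, 2) = 2 s.f.
Rounded to 2 significant figures: 7.4 × 10^4 N.

7.4 × 10^4 N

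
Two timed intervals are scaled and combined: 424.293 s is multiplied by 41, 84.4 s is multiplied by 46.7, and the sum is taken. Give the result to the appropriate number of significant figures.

424.293 × 41 = 17396.013 → 1.7 × 10^4 s (2 s.f., last digit at the 10^3 place).
84.4 × 46.7 = 3941.48 → 3.94 × 10^3 s (3 s.f., last digit at the 10^1 place).
Sum: 21337.493 s; keep the coarser place, 10^3.
Result: 2.1 × 10^4 s.

2.1 × 10^4 s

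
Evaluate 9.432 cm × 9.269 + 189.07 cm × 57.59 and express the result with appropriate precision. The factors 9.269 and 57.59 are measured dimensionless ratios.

9.432 × 9.269 = 87.425208 → 87.43 cm (4 s.f., last digit at the 10^-2 place).
189.07 × 57.59 = 10888.5413 → 1.089 × 10⁴ cm (4 s.f., last digit at the 10^1 place).
Sum: 10975.966508 cm; keep the coarser place, 10^1.
Result: 1.098 × 10⁴ cm.

1.098 × 10⁴ cm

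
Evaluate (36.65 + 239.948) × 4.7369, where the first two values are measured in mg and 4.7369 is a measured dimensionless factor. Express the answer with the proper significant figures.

36.65 mg + 239.948 mg = 276.598 mg; the sum is limited to 2 decimal places (5 s.f.).
Carrying full precision, 276.598 × 4.7369 = 1310.2170662 mg; 4.7369 has 5 s.f., so the result keeps min(5, 5) = 5 s.f.
Rounded to 5 significant figures: 1310.2 mg.

1310.2 mg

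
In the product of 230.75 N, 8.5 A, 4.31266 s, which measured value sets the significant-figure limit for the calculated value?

8.5 A

230.75 N → 5 s.f.; 8.5 A → 2 s.f.; 4.31266 s → 6 s.f.
The fewest is 2 significant figures, from 8.5 A.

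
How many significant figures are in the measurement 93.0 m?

3

93.0: trailing zeros after a decimal point are significant.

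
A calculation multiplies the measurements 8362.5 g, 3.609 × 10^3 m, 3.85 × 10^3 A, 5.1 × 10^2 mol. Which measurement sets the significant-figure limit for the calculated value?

5.1 × 10^2 mol

8362.5 g → 5 s.f.; 3.609 × 10^3 m → 4 s.f.; 3.85 × 10^3 A → 3 s.f.; 5.1 × 10^2 mol → 2 s.f.
The fewest is 2 significant figures, from 5.1 × 10^2 mol.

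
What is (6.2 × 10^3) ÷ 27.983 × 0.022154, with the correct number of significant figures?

(6.2 × 10^3) ÷ 27.983 × 0.022154 = 4.90850873745…
Multiplication/division keeps the fewest significant figures: 6.2 × 10^3 → 2 s.f., 27.983 → 5 s.f., 0.022154 → 5 s.f.; limit is 2.
Rounded to 2 significant figures: 4.9.

4.9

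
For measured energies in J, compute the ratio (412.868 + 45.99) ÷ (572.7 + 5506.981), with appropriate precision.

412.868 + 45.99 = 458.858, limited to 2 d.p. → 5 s.f.; 572.7 + 5506.981 = 6079.681, limited to 1 d.p. → 5 s.f.
Carrying full precision, 458.858 ÷ 6079.681 = 0.0754740256931…; keep min(5, 5) = 5 s.f.
Rounded to 5 significant figures: 7.5474 × 10^-2.

7.5474 × 10^-2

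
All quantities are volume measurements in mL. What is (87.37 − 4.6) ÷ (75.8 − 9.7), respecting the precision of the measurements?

1.25

87.37 − 4.6 = 82.77, limited to 1 d.p. → 3 s.f.; 75.8 − 9.7 = 66.1, limited to 1 d.p. → 3 s.f.
Carrying full precision, 82.77 ÷ 66.1 = 1.25219364599…; keep min(3, 3) = 3 s.f.
Rounded to 3 significant figures: 1.25.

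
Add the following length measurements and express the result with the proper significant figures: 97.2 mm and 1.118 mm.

97.2 mm + 1.118 mm = 98.318 mm.
Addition/subtraction keeps the fewest decimal places: 97.2 → 1 decimal place, 1.118 → 3 decimal places; limit is 1.
Rounded to 1 decimal place: 98.3 mm.

98.3 mm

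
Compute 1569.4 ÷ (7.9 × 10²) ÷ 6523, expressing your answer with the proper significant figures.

3.0 × 10⁻⁴

1569.4 ÷ (7.9 × 10²) ÷ 6523 = 0.000304550402956…
Multiplication/division keeps the fewest significant figures: 1569.4 → 5 s.f., 7.9 × 10² → 2 s.f., 6523 → 4 s.f.; limit is 2.
Rounded to 2 significant figures: 3.0 × 10⁻⁴.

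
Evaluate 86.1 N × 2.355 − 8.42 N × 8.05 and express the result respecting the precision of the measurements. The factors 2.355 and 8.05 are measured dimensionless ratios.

86.1 × 2.355 = 202.7655 → 203 N (3 s.f., last digit at the 10^0 place).
8.42 × 8.05 = 67.781 → 67.8 N (3 s.f., last digit at the 10^-1 place).
Difference: 134.9845 N; keep the coarser place, 10^0.
Result: 135 N.

135 N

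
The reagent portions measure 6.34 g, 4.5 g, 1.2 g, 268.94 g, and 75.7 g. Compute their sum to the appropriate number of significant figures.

6.34 g + 4.5 g + 1.2 g + 268.94 g + 75.7 g = 356.68 g.
Addition/subtraction keeps the fewest decimal places: 6.34 → 2 decimal places, 4.5 → 1 decimal place, 1.2 → 1 decimal place, 268.94 → 2 decimal places, 75.7 → 1 decimal place; limit is 1.
Rounded to 1 decimal place: 356.7 g.

356.7 g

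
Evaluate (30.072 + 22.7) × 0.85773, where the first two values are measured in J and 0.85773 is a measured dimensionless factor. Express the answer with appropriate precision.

45.3 J

30.072 J + 22.7 J = 52.772 J; the sum is limited to 1 decimal place (3 s.f.).
Carrying full precision, 52.772 × 0.85773 = 45.26412756 J; 0.85773 has 5 s.f., so the result keeps min(3, 5) = 3 s.f.
Rounded to 3 significant figures: 45.3 J.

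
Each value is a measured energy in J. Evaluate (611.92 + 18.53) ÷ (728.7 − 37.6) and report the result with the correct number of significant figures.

0.9122

611.92 + 18.53 = 630.45, limited to 2 d.p. → 5 s.f.; 728.7 − 37.6 = 691.1, limited to 1 d.p. → 4 s.f.
Carrying full precision, 630.45 ÷ 691.1 = 0.912241354363…; keep min(5, 4) = 4 s.f.
Rounded to 4 significant figures: 0.9122.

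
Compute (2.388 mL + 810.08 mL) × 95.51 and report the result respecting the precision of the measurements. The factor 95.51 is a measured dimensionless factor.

7.760 × 10^4 mL

2.388 mL + 810.08 mL = 812.468 mL; the sum is limited to 2 decimal places (5 s.f.).
Carrying full precision, 812.468 × 95.51 = 77598.81868 mL; 95.51 has 4 s.f., so the result keeps min(5, 4) = 4 s.f.
Rounded to 4 significant figures: 7.760 × 10^4 mL.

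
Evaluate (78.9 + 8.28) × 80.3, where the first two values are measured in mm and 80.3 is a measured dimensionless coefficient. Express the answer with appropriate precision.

7.00 × 10³ mm

78.9 mm + 8.28 mm = 87.18 mm; the sum is limited to 1 decimal place (3 s.f.).
Carrying full precision, 87.18 × 80.3 = 7000.554 mm; 80.3 has 3 s.f., so the result keeps min(3, 3) = 3 s.f.
Rounded to 3 significant figures: 7.00 × 10³ mm.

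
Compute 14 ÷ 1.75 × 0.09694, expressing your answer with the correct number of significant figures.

0.78

14 ÷ 1.75 × 0.09694 = 0.77552
Multiplication/division keeps the fewest significant figures: 14 → 2 s.f., 1.75 → 3 s.f., 0.09694 → 4 s.f.; limit is 2.
Rounded to 2 significant figures: 0.78.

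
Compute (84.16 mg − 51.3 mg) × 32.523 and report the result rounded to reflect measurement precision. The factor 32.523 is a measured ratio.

1.07 × 10³ mg

84.16 mg − 51.3 mg = 32.86 mg; the difference is limited to 1 decimal place (3 s.f.).
Carrying full precision, 32.86 × 32.523 = 1068.70578 mg; 32.523 has 5 s.f., so the result keeps min(3, 5) = 3 s.f.
Rounded to 3 significant figures: 1.07 × 10³ mg.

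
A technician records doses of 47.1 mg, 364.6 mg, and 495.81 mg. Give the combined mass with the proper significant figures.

907.5 mg

47.1 mg + 364.6 mg + 495.81 mg = 907.51 mg.
Addition/subtraction keeps the fewest decimal places: 47.1 → 1 decimal place, 364.6 → 1 decimal place, 495.81 → 2 decimal places; limit is 1.
Rounded to 1 decimal place: 907.5 mg.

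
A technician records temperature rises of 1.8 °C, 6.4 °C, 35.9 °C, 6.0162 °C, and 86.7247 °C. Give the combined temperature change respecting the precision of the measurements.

1.8 °C + 6.4 °C + 35.9 °C + 6.0162 °C + 86.7247 °C = 136.8409 °C.
Addition/subtraction keeps the fewest decimal places: 1.8 → 1 decimal place, 6.4 → 1 decimal place, 35.9 → 1 decimal place, 6.0162 → 4 decimal places, 86.7247 → 4 decimal places; limit is 1.
Rounded to 1 decimal place: 136.8 °C.

136.8 °C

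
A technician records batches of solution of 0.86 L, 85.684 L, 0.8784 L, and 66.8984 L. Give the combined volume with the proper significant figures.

154.32 L

0.86 L + 85.684 L + 0.8784 L + 66.8984 L = 154.3208 L.
Addition/subtraction keeps the fewest decimal places: 0.86 → 2 decimal places, 85.684 → 3 decimal places, 0.8784 → 4 decimal places, 66.8984 → 4 decimal places; limit is 2.
Rounded to 2 decimal places: 154.32 L.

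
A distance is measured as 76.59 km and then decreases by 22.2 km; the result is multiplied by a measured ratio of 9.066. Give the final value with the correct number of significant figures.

76.59 km − 22.2 km = 54.39 km; the difference is limited to 1 decimal place (3 s.f.).
Carrying full precision, 54.39 × 9.066 = 493.09974 km; 9.066 has 4 s.f., so the result keeps min(3, 4) = 3 s.f.
Rounded to 3 significant figures: 493 km.

493 km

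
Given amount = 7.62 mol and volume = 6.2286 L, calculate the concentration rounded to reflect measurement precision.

1.22 mol/L

concentration = 7.62 mol ÷ 6.2286 L = 1.22338888354… mol/L.
7.62 has 3 significant figures; 6.2286 has 5.
Division/multiplication keeps the fewest: 3 significant figures.
Rounded: 1.22 mol/L.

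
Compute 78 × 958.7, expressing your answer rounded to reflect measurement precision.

7.5 × 10⁴

78 × 958.7 = 74778.6
Multiplication/division keeps the fewest significant figures: 78 → 2 s.f., 958.7 → 4 s.f.; limit is 2.
Rounded to 2 significant figures: 7.5 × 10⁴.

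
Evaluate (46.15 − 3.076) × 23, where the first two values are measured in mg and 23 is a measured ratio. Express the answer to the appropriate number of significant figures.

9.9 × 10^2 mg

46.15 mg − 3.076 mg = 43.074 mg; the difference is limited to 2 decimal places (4 s.f.).
Carrying full precision, 43.074 × 23 = 990.702 mg; 23 has 2 s.f., so the result keeps min(4, 2) = 2 s.f.
Rounded to 2 significant figures: 9.9 × 10^2 mg.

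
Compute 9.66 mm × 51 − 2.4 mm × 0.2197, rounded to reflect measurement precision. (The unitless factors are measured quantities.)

4.9 × 10^2 mm

9.66 × 51 = 492.66 → 4.9 × 10^2 mm (2 s.f., last digit at the 10^1 place).
2.4 × 0.2197 = 0.52728 → 0.53 mm (2 s.f., last digit at the 10^-2 place).
Difference: 492.13272 mm; keep the coarser place, 10^1.
Result: 4.9 × 10^2 mm.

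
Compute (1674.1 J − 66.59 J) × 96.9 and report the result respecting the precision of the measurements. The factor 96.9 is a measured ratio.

1.56 × 10⁵ J

1674.1 J − 66.59 J = 1607.51 J; the difference is limited to 1 decimal place (5 s.f.).
Carrying full precision, 1607.51 × 96.9 = 155767.719 J; 96.9 has 3 s.f., so the result keeps min(5, 3) = 3 s.f.
Rounded to 3 significant figures: 1.56 × 10⁵ J.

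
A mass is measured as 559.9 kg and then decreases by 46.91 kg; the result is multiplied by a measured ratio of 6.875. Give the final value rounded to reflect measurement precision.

559.9 kg − 46.91 kg = 512.99 kg; the difference is limited to 1 decimal place (4 s.f.).
Carrying full precision, 512.99 × 6.875 = 3526.80625 kg; 6.875 has 4 s.f., so the result keeps min(4, 4) = 4 s.f.
Rounded to 4 significant figures: 3527 kg.

3527 kg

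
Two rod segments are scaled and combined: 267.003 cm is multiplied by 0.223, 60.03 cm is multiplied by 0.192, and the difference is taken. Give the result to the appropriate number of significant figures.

267.003 × 0.223 = 59.541669 → 59.5 cm (3 s.f., last digit at the 10^-1 place).
60.03 × 0.192 = 11.52576 → 11.5 cm (3 s.f., last digit at the 10^-1 place).
Difference: 48.015909 cm; keep the coarser place, 10^-1.
Result: 48.0 cm.

48.0 cm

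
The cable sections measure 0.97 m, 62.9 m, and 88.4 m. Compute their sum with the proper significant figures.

0.97 m + 62.9 m + 88.4 m = 152.27 m.
Addition/subtraction keeps the fewest decimal places: 0.97 → 2 decimal places, 62.9 → 1 decimal place, 88.4 → 1 decimal place; limit is 1.
Rounded to 1 decimal place: 152.3 m.

152.3 m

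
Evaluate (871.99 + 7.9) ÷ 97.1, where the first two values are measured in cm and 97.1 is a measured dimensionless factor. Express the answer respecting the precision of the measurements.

9.06 cm

871.99 cm + 7.9 cm = 879.89 cm; the sum is limited to 1 decimal place (4 s.f.).
Carrying full precision, 879.89 ÷ 97.1 = 9.06168898043… cm; 97.1 has 3 s.f., so the result keeps min(4, 3) = 3 s.f.
Rounded to 3 significant figures: 9.06 cm.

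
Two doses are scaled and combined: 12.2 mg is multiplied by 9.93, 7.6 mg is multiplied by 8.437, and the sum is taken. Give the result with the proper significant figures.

185 mg

12.2 × 9.93 = 121.146 → 121 mg (3 s.f., last digit at the 10^0 place).
7.6 × 8.437 = 64.1212 → 64 mg (2 s.f., last digit at the 10^0 place).
Sum: 185.2672 mg; keep the coarser place, 10^0.
Result: 185 mg.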